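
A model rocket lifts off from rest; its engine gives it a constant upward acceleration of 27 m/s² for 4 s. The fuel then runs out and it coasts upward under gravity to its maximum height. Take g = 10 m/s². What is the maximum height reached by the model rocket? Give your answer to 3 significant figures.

799 m

Phase 1 (powered ascent): v₀ = 0 m/s, a = 27 m/s².
v = v₀ + at = 0 + (27)(4) = 108 m/s
Δx = v₀t + ½at² = 0·4 + 0.5·27·4² = 216 m

Phase 2 (coasting upward): v₀ = 108 m/s, a = -10 m/s².
v = v₀ + at → t = (0 − 108) / -10 = 10.8 s
v² = v₀² + 2aΔx → Δx = (0² − 108²)/(2·-10) = 583 m
Maximum height = 216 + 583 = 799 m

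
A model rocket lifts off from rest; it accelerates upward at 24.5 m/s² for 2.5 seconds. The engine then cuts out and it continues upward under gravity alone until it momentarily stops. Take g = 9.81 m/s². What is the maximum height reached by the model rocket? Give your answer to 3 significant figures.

Phase 1 (powered ascent): v₀ = 0 m/s, a = 24.5 m/s².
v = v₀ + at = 0 + (24.5)(2.5) = 61.2 m/s
Δx = v₀t + ½at² = 0·2.5 + 0.5·24.5·2.5² = 76.6 m

Phase 2 (coasting upward): v₀ = 61.2 m/s, a = -9.81 m/s².
v = v₀ + at → t = (0 − 61.2) / -9.81 = 6.24 s
v² = v₀² + 2aΔx → Δx = (0² − 61.2²)/(2·-9.81) = 191 m
Maximum height = 76.6 + 191 = 268 m

268 m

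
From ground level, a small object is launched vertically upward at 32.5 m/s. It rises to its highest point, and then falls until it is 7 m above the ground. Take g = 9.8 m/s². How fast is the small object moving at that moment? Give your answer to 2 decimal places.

Phase 1 (rising): v₀ = 32.5 m/s, a = -9.8 m/s².
v = v₀ + at → t = (0 − 32.5) / -9.8 = 3.32 s
v² = v₀² + 2aΔx → Δx = (0² − 32.5²)/(2·-9.8) = 53.9 m

Phase 2 (falling): v₀ = 0 m/s, a = -9.8 m/s².
Falls 46.9 m from rest: t = √(2·46.9/9.8) = 3.09 s; v = g·t = 30.3 m/s.
Final speed = 30.3 m/s

30.32 m/s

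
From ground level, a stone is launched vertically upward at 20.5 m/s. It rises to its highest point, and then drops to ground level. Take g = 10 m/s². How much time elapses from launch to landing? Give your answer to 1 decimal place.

4.1 s

Phase 1 (rising): v₀ = 20.5 m/s, a = -10 m/s².
v = v₀ + at → t = (0 − 20.5) / -10 = 2.05 s
v² = v₀² + 2aΔx → Δx = (0² − 20.5²)/(2·-10) = 21.0 m

Phase 2 (falling): v₀ = 0 m/s, a = -10 m/s².
Falls 21.0 m from rest: t = √(2·21.0/10) = 2.05 s; v = g·t = 20.5 m/s.
Total time = 2.05 + 2.05 = 4.10 s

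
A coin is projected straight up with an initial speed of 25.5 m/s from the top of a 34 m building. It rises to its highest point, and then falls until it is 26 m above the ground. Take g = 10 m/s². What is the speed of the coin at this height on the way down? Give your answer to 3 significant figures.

28.5 m/s

Phase 1 (rising): v₀ = 25.5 m/s, a = -10 m/s².
v = v₀ + at → t = (0 − 25.5) / -10 = 2.55 s
v² = v₀² + 2aΔx → Δx = (0² − 25.5²)/(2·-10) = 32.5 m

Phase 2 (falling): v₀ = 0 m/s, a = -10 m/s².
Falls 40.5 m from rest: t = √(2·40.5/10) = 2.85 s; v = g·t = 28.5 m/s.
Final speed = 28.5 m/s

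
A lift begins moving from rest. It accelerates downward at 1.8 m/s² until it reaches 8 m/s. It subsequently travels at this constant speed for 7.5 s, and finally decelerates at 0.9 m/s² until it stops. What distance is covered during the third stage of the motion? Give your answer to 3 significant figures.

Phase 1 (accelerating): v₀ = 0 m/s, a = 1.8 m/s².
v = v₀ + at → t = (8 − 0) / 1.8 = 4.44 s
v² = v₀² + 2aΔx → Δx = (8² − 0²)/(2·1.8) = 17.8 m

Phase 2 (constant speed): v₀ = 8.00 m/s, a = 0 m/s².
v = v₀ + at = 8.00 + (0)(7.5) = 8.00 m/s
Δx = v₀t + ½at² = 8.00·7.5 + 0.5·0·7.5² = 60.0 m

Phase 3 (decelerating): v₀ = 8.00 m/s, a = -0.9 m/s².
v = v₀ + at → t = (0 − 8.00) / -0.9 = 8.89 s
v² = v₀² + 2aΔx → Δx = (0² − 8.00²)/(2·-0.9) = 35.6 m
Distance in phase 3 = 35.6 m

35.6 m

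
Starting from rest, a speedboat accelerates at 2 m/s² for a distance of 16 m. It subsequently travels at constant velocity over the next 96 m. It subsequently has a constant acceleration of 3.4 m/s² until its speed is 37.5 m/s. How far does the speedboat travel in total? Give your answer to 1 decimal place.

309.4 m

Phase 1 (accelerating): v₀ = 0 m/s, a = 2 m/s².
v² = v₀² + 2aΔx = 0² + 2·2·16 = 64.0 → v = 8.00 m/s
t = (v − v₀)/a = (8.00 − 0)/2 = 4.00 s

Phase 2 (constant speed): v₀ = 8.00 m/s, a = 0 m/s².
Constant speed: t = d/v = 96/8.00 = 12.0 s

Phase 3 (accelerating): v₀ = 8.00 m/s, a = 3.4 m/s².
v = v₀ + at → t = (37.5 − 8.00) / 3.4 = 8.68 s
v² = v₀² + 2aΔx → Δx = (37.5² − 8.00²)/(2·3.4) = 197 m
Total distance = 16.0 + 96.0 + 197 = 309 m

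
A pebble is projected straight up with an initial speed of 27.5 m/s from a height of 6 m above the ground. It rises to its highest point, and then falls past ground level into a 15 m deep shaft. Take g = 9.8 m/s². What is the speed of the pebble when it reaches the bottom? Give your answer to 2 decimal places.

34.17 m/s

Phase 1 (rising): v₀ = 27.5 m/s, a = -9.8 m/s².
v = v₀ + at → t = (0 − 27.5) / -9.8 = 2.81 s
v² = v₀² + 2aΔx → Δx = (0² − 27.5²)/(2·-9.8) = 38.6 m

Phase 2 (falling): v₀ = 0 m/s, a = -9.8 m/s².
Falls 59.6 m from rest: t = √(2·59.6/9.8) = 3.49 s; v = g·t = 34.2 m/s.
Final speed = 34.2 m/s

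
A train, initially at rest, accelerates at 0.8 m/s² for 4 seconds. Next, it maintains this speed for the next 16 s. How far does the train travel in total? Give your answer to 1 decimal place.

57.6 m

Phase 1 (accelerating): v₀ = 0 m/s, a = 0.8 m/s².
v = v₀ + at = 0 + (0.8)(4) = 3.20 m/s
Δx = v₀t + ½at² = 0·4 + 0.5·0.8·4² = 6.40 m

Phase 2 (constant speed): v₀ = 3.20 m/s, a = 0 m/s².
v = v₀ + at = 3.20 + (0)(16) = 3.20 m/s
Δx = v₀t + ½at² = 3.20·16 + 0.5·0·16² = 51.2 m
Total distance = 6.40 + 51.2 = 57.6 m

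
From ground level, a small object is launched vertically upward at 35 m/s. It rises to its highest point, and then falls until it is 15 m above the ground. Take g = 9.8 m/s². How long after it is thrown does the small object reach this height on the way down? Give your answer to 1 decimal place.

6.7 s

Phase 1 (rising): v₀ = 35.0 m/s, a = -9.8 m/s².
v = v₀ + at → t = (0 − 35.0) / -9.8 = 3.57 s
v² = v₀² + 2aΔx → Δx = (0² − 35.0²)/(2·-9.8) = 62.5 m

Phase 2 (falling): v₀ = 0 m/s, a = -9.8 m/s².
Falls 47.5 m from rest: t = √(2·47.5/9.8) = 3.11 s; v = g·t = 30.5 m/s.
Total time = 3.57 + 3.11 = 6.68 s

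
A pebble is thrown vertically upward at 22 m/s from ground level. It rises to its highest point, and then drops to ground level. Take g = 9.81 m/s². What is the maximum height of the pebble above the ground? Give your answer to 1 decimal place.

24.7 m

Phase 1 (rising): v₀ = 22.0 m/s, a = -9.81 m/s².
v = v₀ + at → t = (0 − 22.0) / -9.81 = 2.24 s
v² = v₀² + 2aΔx → Δx = (0² − 22.0²)/(2·-9.81) = 24.7 m
Maximum height = 24.7 m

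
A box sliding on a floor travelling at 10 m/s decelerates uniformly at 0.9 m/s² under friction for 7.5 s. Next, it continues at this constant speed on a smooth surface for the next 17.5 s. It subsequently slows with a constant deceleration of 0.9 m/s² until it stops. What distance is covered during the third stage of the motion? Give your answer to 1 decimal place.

Phase 1 (decelerating): v₀ = 10.0 m/s, a = -0.9 m/s².
v = v₀ + at = 10.0 + (-0.9)(7.5) = 3.25 m/s
Δx = v₀t + ½at² = 10.0·7.5 + 0.5·-0.9·7.5² = 49.7 m

Phase 2 (constant speed): v₀ = 3.25 m/s, a = 0 m/s².
v = v₀ + at = 3.25 + (0)(17.5) = 3.25 m/s
Δx = v₀t + ½at² = 3.25·17.5 + 0.5·0·17.5² = 56.9 m

Phase 3 (decelerating): v₀ = 3.25 m/s, a = -0.9 m/s².
v = v₀ + at → t = (0 − 3.25) / -0.9 = 3.61 s
v² = v₀² + 2aΔx → Δx = (0² − 3.25²)/(2·-0.9) = 5.87 m
Distance in phase 3 = 5.87 m

5.9 m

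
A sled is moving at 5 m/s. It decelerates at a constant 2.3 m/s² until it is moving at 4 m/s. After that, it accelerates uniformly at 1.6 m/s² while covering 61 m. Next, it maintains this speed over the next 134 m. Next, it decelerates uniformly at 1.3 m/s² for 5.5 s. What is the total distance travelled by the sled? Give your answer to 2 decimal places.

257.22 m

Phase 1 (decelerating): v₀ = 5.00 m/s, a = -2.3 m/s².
v = v₀ + at → t = (4 − 5.00) / -2.3 = 0.435 s
v² = v₀² + 2aΔx → Δx = (4² − 5.00²)/(2·-2.3) = 1.96 m

Phase 2 (accelerating): v₀ = 4.00 m/s, a = 1.6 m/s².
v² = v₀² + 2aΔx = 4.00² + 2·1.6·61 = 211 → v = 14.5 m/s
t = (v − v₀)/a = (14.5 − 4.00)/1.6 = 6.58 s

Phase 3 (constant speed): v₀ = 14.5 m/s, a = 0 m/s².
Constant speed: t = d/v = 134/14.5 = 9.22 s

Phase 4 (decelerating): v₀ = 14.5 m/s, a = -1.3 m/s².
v = v₀ + at = 14.5 + (-1.3)(5.5) = 7.38 m/s
Δx = v₀t + ½at² = 14.5·5.5 + 0.5·-1.3·5.5² = 60.3 m
Total distance = 1.96 + 61.0 + 134 + 60.3 = 257 m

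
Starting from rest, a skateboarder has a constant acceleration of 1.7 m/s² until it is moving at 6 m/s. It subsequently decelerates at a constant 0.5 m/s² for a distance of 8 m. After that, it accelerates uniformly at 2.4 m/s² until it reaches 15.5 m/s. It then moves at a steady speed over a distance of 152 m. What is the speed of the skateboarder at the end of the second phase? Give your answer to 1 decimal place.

Phase 1 (accelerating): v₀ = 0 m/s, a = 1.7 m/s².
v = v₀ + at → t = (6 − 0) / 1.7 = 3.53 s
v² = v₀² + 2aΔx → Δx = (6² − 0²)/(2·1.7) = 10.6 m

Phase 2 (decelerating): v₀ = 6.00 m/s, a = -0.5 m/s².
v² = v₀² + 2aΔx = 6.00² + 2·-0.5·8 = 28.0 → v = 5.29 m/s
t = (v − v₀)/a = (5.29 − 6.00)/-0.5 = 1.42 s
Speed at end of phase 2 = 5.29 m/s

5.3 m/s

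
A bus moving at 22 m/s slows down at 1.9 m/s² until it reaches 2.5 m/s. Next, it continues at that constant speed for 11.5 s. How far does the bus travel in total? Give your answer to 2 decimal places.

154.47 m

Phase 1 (decelerating): v₀ = 22.0 m/s, a = -1.9 m/s².
v = v₀ + at → t = (2.5 − 22.0) / -1.9 = 10.3 s
v² = v₀² + 2aΔx → Δx = (2.5² − 22.0²)/(2·-1.9) = 126 m

Phase 2 (constant speed): v₀ = 2.50 m/s, a = 0 m/s².
v = v₀ + at = 2.50 + (0)(11.5) = 2.50 m/s
Δx = v₀t + ½at² = 2.50·11.5 + 0.5·0·11.5² = 28.8 m
Total distance = 126 + 28.8 = 154 m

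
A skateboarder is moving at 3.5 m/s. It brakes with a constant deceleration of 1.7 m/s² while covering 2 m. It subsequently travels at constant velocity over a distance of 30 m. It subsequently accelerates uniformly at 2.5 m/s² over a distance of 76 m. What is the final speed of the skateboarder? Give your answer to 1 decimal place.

19.6 m/s

Phase 1 (decelerating): v₀ = 3.50 m/s, a = -1.7 m/s².
v² = v₀² + 2aΔx = 3.50² + 2·-1.7·2 = 5.45 → v = 2.33 m/s
t = (v − v₀)/a = (2.33 − 3.50)/-1.7 = 0.686 s

Phase 2 (constant speed): v₀ = 2.33 m/s, a = 0 m/s².
Constant speed: t = d/v = 30/2.33 = 12.9 s

Phase 3 (accelerating): v₀ = 2.33 m/s, a = 2.5 m/s².
v² = v₀² + 2aΔx = 2.33² + 2·2.5·76 = 385 → v = 19.6 m/s
t = (v − v₀)/a = (19.6 − 2.33)/2.5 = 6.92 s
Final speed = 19.6 m/s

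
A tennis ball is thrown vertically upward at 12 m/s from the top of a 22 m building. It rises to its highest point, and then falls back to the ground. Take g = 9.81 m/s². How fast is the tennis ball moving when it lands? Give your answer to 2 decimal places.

23.99 m/s

Phase 1 (rising): v₀ = 12.0 m/s, a = -9.81 m/s².
v = v₀ + at → t = (0 − 12.0) / -9.81 = 1.22 s
v² = v₀² + 2aΔx → Δx = (0² − 12.0²)/(2·-9.81) = 7.34 m

Phase 2 (falling): v₀ = 0 m/s, a = -9.81 m/s².
Falls 29.3 m from rest: t = √(2·29.3/9.81) = 2.45 s; v = g·t = 24.0 m/s.
Final speed = 24.0 m/s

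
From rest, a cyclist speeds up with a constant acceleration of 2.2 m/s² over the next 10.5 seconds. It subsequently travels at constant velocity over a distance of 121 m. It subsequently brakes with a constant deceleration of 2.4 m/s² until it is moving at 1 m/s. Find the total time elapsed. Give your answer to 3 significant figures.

Phase 1 (accelerating): v₀ = 0 m/s, a = 2.2 m/s².
v = v₀ + at = 0 + (2.2)(10.5) = 23.1 m/s
Δx = v₀t + ½at² = 0·10.5 + 0.5·2.2·10.5² = 121 m

Phase 2 (constant speed): v₀ = 23.1 m/s, a = 0 m/s².
Constant speed: t = d/v = 121/23.1 = 5.24 s

Phase 3 (decelerating): v₀ = 23.1 m/s, a = -2.4 m/s².
v = v₀ + at → t = (1 − 23.1) / -2.4 = 9.21 s
v² = v₀² + 2aΔx → Δx = (1² − 23.1²)/(2·-2.4) = 111 m
Total time = 10.5 + 5.24 + 9.21 = 24.9 s

24.9 s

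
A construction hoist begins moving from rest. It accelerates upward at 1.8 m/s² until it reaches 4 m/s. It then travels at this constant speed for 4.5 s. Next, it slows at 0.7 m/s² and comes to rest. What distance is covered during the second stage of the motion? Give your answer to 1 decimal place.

18.0 m

Phase 1 (accelerating): v₀ = 0 m/s, a = 1.8 m/s².
v = v₀ + at → t = (4 − 0) / 1.8 = 2.22 s
v² = v₀² + 2aΔx → Δx = (4² − 0²)/(2·1.8) = 4.44 m

Phase 2 (constant speed): v₀ = 4.00 m/s, a = 0 m/s².
v = v₀ + at = 4.00 + (0)(4.5) = 4.00 m/s
Δx = v₀t + ½at² = 4.00·4.5 + 0.5·0·4.5² = 18.0 m
Distance in phase 2 = 18.0 m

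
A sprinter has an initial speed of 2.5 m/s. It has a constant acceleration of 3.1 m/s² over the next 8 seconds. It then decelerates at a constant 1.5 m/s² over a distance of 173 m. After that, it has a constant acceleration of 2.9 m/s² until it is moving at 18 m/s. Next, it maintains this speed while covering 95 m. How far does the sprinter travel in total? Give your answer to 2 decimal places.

Phase 1 (accelerating): v₀ = 2.50 m/s, a = 3.1 m/s².
v = v₀ + at = 2.50 + (3.1)(8) = 27.3 m/s
Δx = v₀t + ½at² = 2.50·8 + 0.5·3.1·8² = 119 m

Phase 2 (decelerating): v₀ = 27.3 m/s, a = -1.5 m/s².
v² = v₀² + 2aΔx = 27.3² + 2·-1.5·173 = 226 → v = 15.0 m/s
t = (v − v₀)/a = (15.0 − 27.3)/-1.5 = 8.17 s

Phase 3 (accelerating): v₀ = 15.0 m/s, a = 2.9 m/s².
v = v₀ + at → t = (18 − 15.0) / 2.9 = 1.02 s
v² = v₀² + 2aΔx → Δx = (18² − 15.0²)/(2·2.9) = 16.8 m

Phase 4 (constant speed): v₀ = 18.0 m/s, a = 0 m/s².
Constant speed: t = d/v = 95/18.0 = 5.28 s
Total distance = 119 + 173 + 16.8 + 95.0 = 404 m

404.05 m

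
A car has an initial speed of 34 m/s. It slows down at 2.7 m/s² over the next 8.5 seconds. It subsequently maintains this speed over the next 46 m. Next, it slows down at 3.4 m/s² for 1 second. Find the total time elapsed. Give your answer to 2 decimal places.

13.66 s

Phase 1 (decelerating): v₀ = 34.0 m/s, a = -2.7 m/s².
v = v₀ + at = 34.0 + (-2.7)(8.5) = 11.0 m/s
Δx = v₀t + ½at² = 34.0·8.5 + 0.5·-2.7·8.5² = 191 m

Phase 2 (constant speed): v₀ = 11.0 m/s, a = 0 m/s².
Constant speed: t = d/v = 46/11.0 = 4.16 s

Phase 3 (decelerating): v₀ = 11.0 m/s, a = -3.4 m/s².
v = v₀ + at = 11.0 + (-3.4)(1) = 7.65 m/s
Δx = v₀t + ½at² = 11.0·1 + 0.5·-3.4·1² = 9.35 m
Total time = 8.50 + 4.16 + 1.00 = 13.7 s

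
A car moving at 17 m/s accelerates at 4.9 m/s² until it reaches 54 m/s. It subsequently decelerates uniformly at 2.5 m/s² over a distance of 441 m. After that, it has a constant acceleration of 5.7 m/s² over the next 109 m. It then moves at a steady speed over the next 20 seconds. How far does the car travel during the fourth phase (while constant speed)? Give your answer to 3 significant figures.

Phase 1 (accelerating): v₀ = 17.0 m/s, a = 4.9 m/s².
v = v₀ + at → t = (54 − 17.0) / 4.9 = 7.55 s
v² = v₀² + 2aΔx → Δx = (54² − 17.0²)/(2·4.9) = 268 m

Phase 2 (decelerating): v₀ = 54.0 m/s, a = -2.5 m/s².
v² = v₀² + 2aΔx = 54.0² + 2·-2.5·441 = 711 → v = 26.7 m/s
t = (v − v₀)/a = (26.7 − 54.0)/-2.5 = 10.9 s

Phase 3 (accelerating): v₀ = 26.7 m/s, a = 5.7 m/s².
v² = v₀² + 2aΔx = 26.7² + 2·5.7·109 = 1950 → v = 44.2 m/s
t = (v − v₀)/a = (44.2 − 26.7)/5.7 = 3.08 s

Phase 4 (constant speed): v₀ = 44.2 m/s, a = 0 m/s².
v = v₀ + at = 44.2 + (0)(20) = 44.2 m/s
Δx = v₀t + ½at² = 44.2·20 + 0.5·0·20² = 884 m
Distance in phase 4 = 884 m

884 m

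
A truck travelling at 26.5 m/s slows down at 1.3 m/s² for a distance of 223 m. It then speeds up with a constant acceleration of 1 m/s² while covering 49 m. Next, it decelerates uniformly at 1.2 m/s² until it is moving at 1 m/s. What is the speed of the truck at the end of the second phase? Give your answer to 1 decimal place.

14.8 m/s

Phase 1 (decelerating): v₀ = 26.5 m/s, a = -1.3 m/s².
v² = v₀² + 2aΔx = 26.5² + 2·-1.3·223 = 122 → v = 11.1 m/s
t = (v − v₀)/a = (11.1 − 26.5)/-1.3 = 11.9 s

Phase 2 (accelerating): v₀ = 11.1 m/s, a = 1 m/s².
v² = v₀² + 2aΔx = 11.1² + 2·1·49 = 220 → v = 14.8 m/s
t = (v − v₀)/a = (14.8 − 11.1)/1 = 3.78 s
Speed at end of phase 2 = 14.8 m/s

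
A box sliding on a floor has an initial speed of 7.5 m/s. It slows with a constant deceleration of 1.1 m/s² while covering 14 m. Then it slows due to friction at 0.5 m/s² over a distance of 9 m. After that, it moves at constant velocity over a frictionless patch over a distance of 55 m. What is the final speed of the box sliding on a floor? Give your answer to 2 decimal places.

Phase 1 (decelerating): v₀ = 7.50 m/s, a = -1.1 m/s².
v² = v₀² + 2aΔx = 7.50² + 2·-1.1·14 = 25.4 → v = 5.04 m/s
t = (v − v₀)/a = (5.04 − 7.50)/-1.1 = 2.23 s

Phase 2 (decelerating): v₀ = 5.04 m/s, a = -0.5 m/s².
v² = v₀² + 2aΔx = 5.04² + 2·-0.5·9 = 16.4 → v = 4.06 m/s
t = (v − v₀)/a = (4.06 − 5.04)/-0.5 = 1.98 s

Phase 3 (constant speed): v₀ = 4.06 m/s, a = 0 m/s².
Constant speed: t = d/v = 55/4.06 = 13.6 s
Final speed = 4.06 m/s

4.06 m/s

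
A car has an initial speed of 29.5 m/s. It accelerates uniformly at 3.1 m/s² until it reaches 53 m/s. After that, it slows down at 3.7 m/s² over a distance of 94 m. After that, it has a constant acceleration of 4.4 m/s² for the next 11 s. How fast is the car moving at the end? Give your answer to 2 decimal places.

94.37 m/s

Phase 1 (accelerating): v₀ = 29.5 m/s, a = 3.1 m/s².
v = v₀ + at → t = (53 − 29.5) / 3.1 = 7.58 s
v² = v₀² + 2aΔx → Δx = (53² − 29.5²)/(2·3.1) = 313 m

Phase 2 (decelerating): v₀ = 53.0 m/s, a = -3.7 m/s².
v² = v₀² + 2aΔx = 53.0² + 2·-3.7·94 = 2110 → v = 46.0 m/s
t = (v − v₀)/a = (46.0 − 53.0)/-3.7 = 1.90 s

Phase 3 (accelerating): v₀ = 46.0 m/s, a = 4.4 m/s².
v = v₀ + at = 46.0 + (4.4)(11) = 94.4 m/s
Δx = v₀t + ½at² = 46.0·11 + 0.5·4.4·11² = 772 m
Final speed = 94.4 m/s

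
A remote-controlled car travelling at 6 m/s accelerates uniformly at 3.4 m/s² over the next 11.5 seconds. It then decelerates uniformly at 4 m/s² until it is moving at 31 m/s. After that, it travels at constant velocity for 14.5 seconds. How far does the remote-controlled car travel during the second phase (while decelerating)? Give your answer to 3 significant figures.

134 m

Phase 1 (accelerating): v₀ = 6.00 m/s, a = 3.4 m/s².
v = v₀ + at = 6.00 + (3.4)(11.5) = 45.1 m/s
Δx = v₀t + ½at² = 6.00·11.5 + 0.5·3.4·11.5² = 294 m

Phase 2 (decelerating): v₀ = 45.1 m/s, a = -4 m/s².
v = v₀ + at → t = (31 − 45.1) / -4 = 3.53 s
v² = v₀² + 2aΔx → Δx = (31² − 45.1²)/(2·-4) = 134 m
Distance in phase 2 = 134 m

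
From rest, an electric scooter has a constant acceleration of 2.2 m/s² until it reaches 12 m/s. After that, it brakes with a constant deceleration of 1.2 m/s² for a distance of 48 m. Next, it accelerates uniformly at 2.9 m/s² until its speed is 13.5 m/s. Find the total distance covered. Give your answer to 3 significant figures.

Phase 1 (accelerating): v₀ = 0 m/s, a = 2.2 m/s².
v = v₀ + at → t = (12 − 0) / 2.2 = 5.45 s
v² = v₀² + 2aΔx → Δx = (12² − 0²)/(2·2.2) = 32.7 m

Phase 2 (decelerating): v₀ = 12.0 m/s, a = -1.2 m/s².
v² = v₀² + 2aΔx = 12.0² + 2·-1.2·48 = 28.8 → v = 5.37 m/s
t = (v − v₀)/a = (5.37 − 12.0)/-1.2 = 5.53 s

Phase 3 (accelerating): v₀ = 5.37 m/s, a = 2.9 m/s².
v = v₀ + at → t = (13.5 − 5.37) / 2.9 = 2.80 s
v² = v₀² + 2aΔx → Δx = (13.5² − 5.37²)/(2·2.9) = 26.5 m
Total distance = 32.7 + 48.0 + 26.5 = 107 m

107 m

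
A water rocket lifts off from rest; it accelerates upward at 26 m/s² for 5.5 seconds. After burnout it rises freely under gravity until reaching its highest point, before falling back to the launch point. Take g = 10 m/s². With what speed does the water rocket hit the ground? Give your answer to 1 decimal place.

168.3 m/s

Phase 1 (powered ascent): v₀ = 0 m/s, a = 26 m/s².
v = v₀ + at = 0 + (26)(5.5) = 143 m/s
Δx = v₀t + ½at² = 0·5.5 + 0.5·26·5.5² = 393 m

Phase 2 (coasting upward): v₀ = 143 m/s, a = -10 m/s².
v = v₀ + at → t = (0 − 143) / -10 = 14.3 s
v² = v₀² + 2aΔx → Δx = (0² − 143²)/(2·-10) = 1020 m

Phase 3 (free fall): v₀ = 0 m/s, a = -10 m/s².
Falls 1420 m from rest: t = √(2·1420/10) = 16.8 s; v = g·t = 168 m/s.
Impact speed = 168 m/s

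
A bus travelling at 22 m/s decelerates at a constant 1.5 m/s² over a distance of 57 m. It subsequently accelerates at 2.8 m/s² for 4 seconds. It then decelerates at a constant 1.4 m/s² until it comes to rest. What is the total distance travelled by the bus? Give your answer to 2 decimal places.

448.29 m

Phase 1 (decelerating): v₀ = 22.0 m/s, a = -1.5 m/s².
v² = v₀² + 2aΔx = 22.0² + 2·-1.5·57 = 313 → v = 17.7 m/s
t = (v − v₀)/a = (17.7 − 22.0)/-1.5 = 2.87 s

Phase 2 (accelerating): v₀ = 17.7 m/s, a = 2.8 m/s².
v = v₀ + at = 17.7 + (2.8)(4) = 28.9 m/s
Δx = v₀t + ½at² = 17.7·4 + 0.5·2.8·4² = 93.2 m

Phase 3 (decelerating): v₀ = 28.9 m/s, a = -1.4 m/s².
v = v₀ + at → t = (0 − 28.9) / -1.4 = 20.6 s
v² = v₀² + 2aΔx → Δx = (0² − 28.9²)/(2·-1.4) = 298 m
Total distance = 57.0 + 93.2 + 298 = 448 m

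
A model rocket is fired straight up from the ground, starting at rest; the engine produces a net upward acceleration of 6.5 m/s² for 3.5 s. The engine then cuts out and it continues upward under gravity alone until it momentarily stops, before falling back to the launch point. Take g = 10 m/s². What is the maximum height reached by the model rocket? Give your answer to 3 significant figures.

65.7 m

Phase 1 (powered ascent): v₀ = 0 m/s, a = 6.5 m/s².
v = v₀ + at = 0 + (6.5)(3.5) = 22.8 m/s
Δx = v₀t + ½at² = 0·3.5 + 0.5·6.5·3.5² = 39.8 m

Phase 2 (coasting upward): v₀ = 22.8 m/s, a = -10 m/s².
v = v₀ + at → t = (0 − 22.8) / -10 = 2.27 s
v² = v₀² + 2aΔx → Δx = (0² − 22.8²)/(2·-10) = 25.9 m
Maximum height = 39.8 + 25.9 = 65.7 m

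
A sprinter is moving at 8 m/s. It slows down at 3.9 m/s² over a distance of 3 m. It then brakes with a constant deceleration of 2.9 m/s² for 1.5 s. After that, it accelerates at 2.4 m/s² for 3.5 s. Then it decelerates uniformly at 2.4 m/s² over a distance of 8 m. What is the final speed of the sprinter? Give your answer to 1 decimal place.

Phase 1 (decelerating): v₀ = 8.00 m/s, a = -3.9 m/s².
v² = v₀² + 2aΔx = 8.00² + 2·-3.9·3 = 40.6 → v = 6.37 m/s
t = (v − v₀)/a = (6.37 − 8.00)/-3.9 = 0.417 s

Phase 2 (decelerating): v₀ = 6.37 m/s, a = -2.9 m/s².
v = v₀ + at = 6.37 + (-2.9)(1.5) = 2.02 m/s
Δx = v₀t + ½at² = 6.37·1.5 + 0.5·-2.9·1.5² = 6.30 m

Phase 3 (accelerating): v₀ = 2.02 m/s, a = 2.4 m/s².
v = v₀ + at = 2.02 + (2.4)(3.5) = 10.4 m/s
Δx = v₀t + ½at² = 2.02·3.5 + 0.5·2.4·3.5² = 21.8 m

Phase 4 (decelerating): v₀ = 10.4 m/s, a = -2.4 m/s².
v² = v₀² + 2aΔx = 10.4² + 2·-2.4·8 = 70.2 → v = 8.38 m/s
t = (v − v₀)/a = (8.38 − 10.4)/-2.4 = 0.851 s
Final speed = 8.38 m/s

8.4 m/s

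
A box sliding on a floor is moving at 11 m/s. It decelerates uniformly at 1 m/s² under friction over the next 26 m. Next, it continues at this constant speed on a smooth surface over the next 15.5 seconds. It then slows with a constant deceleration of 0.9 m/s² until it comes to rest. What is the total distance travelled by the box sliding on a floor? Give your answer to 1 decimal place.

193.1 m

Phase 1 (decelerating): v₀ = 11.0 m/s, a = -1 m/s².
v² = v₀² + 2aΔx = 11.0² + 2·-1·26 = 69.0 → v = 8.31 m/s
t = (v − v₀)/a = (8.31 − 11.0)/-1 = 2.69 s

Phase 2 (constant speed): v₀ = 8.31 m/s, a = 0 m/s².
v = v₀ + at = 8.31 + (0)(15.5) = 8.31 m/s
Δx = v₀t + ½at² = 8.31·15.5 + 0.5·0·15.5² = 129 m

Phase 3 (decelerating): v₀ = 8.31 m/s, a = -0.9 m/s².
v = v₀ + at → t = (0 − 8.31) / -0.9 = 9.23 s
v² = v₀² + 2aΔx → Δx = (0² − 8.31²)/(2·-0.9) = 38.3 m
Total distance = 26.0 + 129 + 38.3 = 193 m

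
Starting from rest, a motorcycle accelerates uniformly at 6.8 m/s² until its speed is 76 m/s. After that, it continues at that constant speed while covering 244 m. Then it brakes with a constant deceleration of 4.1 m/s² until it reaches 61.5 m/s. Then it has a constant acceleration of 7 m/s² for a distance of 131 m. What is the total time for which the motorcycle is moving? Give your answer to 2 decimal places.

Phase 1 (accelerating): v₀ = 0 m/s, a = 6.8 m/s².
v = v₀ + at → t = (76 − 0) / 6.8 = 11.2 s
v² = v₀² + 2aΔx → Δx = (76² − 0²)/(2·6.8) = 425 m

Phase 2 (constant speed): v₀ = 76.0 m/s, a = 0 m/s².
Constant speed: t = d/v = 244/76.0 = 3.21 s

Phase 3 (decelerating): v₀ = 76.0 m/s, a = -4.1 m/s².
v = v₀ + at → t = (61.5 − 76.0) / -4.1 = 3.54 s
v² = v₀² + 2aΔx → Δx = (61.5² − 76.0²)/(2·-4.1) = 243 m

Phase 4 (accelerating): v₀ = 61.5 m/s, a = 7 m/s².
v² = v₀² + 2aΔx = 61.5² + 2·7·131 = 5620 → v = 74.9 m/s
t = (v − v₀)/a = (74.9 − 61.5)/7 = 1.92 s
Total time = 11.2 + 3.21 + 3.54 + 1.92 = 19.8 s

19.84 s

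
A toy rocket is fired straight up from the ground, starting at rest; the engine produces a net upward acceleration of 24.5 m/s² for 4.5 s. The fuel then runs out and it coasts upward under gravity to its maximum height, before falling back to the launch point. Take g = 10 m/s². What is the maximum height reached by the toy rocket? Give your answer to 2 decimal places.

Phase 1 (powered ascent): v₀ = 0 m/s, a = 24.5 m/s².
v = v₀ + at = 0 + (24.5)(4.5) = 110 m/s
Δx = v₀t + ½at² = 0·4.5 + 0.5·24.5·4.5² = 248 m

Phase 2 (coasting upward): v₀ = 110 m/s, a = -10 m/s².
v = v₀ + at → t = (0 − 110) / -10 = 11.0 s
v² = v₀² + 2aΔx → Δx = (0² − 110²)/(2·-10) = 608 m
Maximum height = 248 + 608 = 856 m

855.82 m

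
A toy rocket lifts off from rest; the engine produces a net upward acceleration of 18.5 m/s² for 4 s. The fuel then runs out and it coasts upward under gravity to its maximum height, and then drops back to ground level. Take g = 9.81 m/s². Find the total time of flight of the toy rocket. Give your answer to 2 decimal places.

Phase 1 (powered ascent): v₀ = 0 m/s, a = 18.5 m/s².
v = v₀ + at = 0 + (18.5)(4) = 74.0 m/s
Δx = v₀t + ½at² = 0·4 + 0.5·18.5·4² = 148 m

Phase 2 (coasting upward): v₀ = 74.0 m/s, a = -9.81 m/s².
v = v₀ + at → t = (0 − 74.0) / -9.81 = 7.54 s
v² = v₀² + 2aΔx → Δx = (0² − 74.0²)/(2·-9.81) = 279 m

Phase 3 (free fall): v₀ = 0 m/s, a = -9.81 m/s².
Falls 427 m from rest: t = √(2·427/9.81) = 9.33 s; v = g·t = 91.5 m/s.
Total time = 4.00 + 7.54 + 9.33 = 20.9 s

20.87 s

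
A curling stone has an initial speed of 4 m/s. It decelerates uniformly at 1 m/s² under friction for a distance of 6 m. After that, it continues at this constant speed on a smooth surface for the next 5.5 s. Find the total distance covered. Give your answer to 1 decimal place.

17.0 m

Phase 1 (decelerating): v₀ = 4.00 m/s, a = -1 m/s².
v² = v₀² + 2aΔx = 4.00² + 2·-1·6 = 4.00 → v = 2.00 m/s
t = (v − v₀)/a = (2.00 − 4.00)/-1 = 2.00 s

Phase 2 (constant speed): v₀ = 2.00 m/s, a = 0 m/s².
v = v₀ + at = 2.00 + (0)(5.5) = 2.00 m/s
Δx = v₀t + ½at² = 2.00·5.5 + 0.5·0·5.5² = 11.0 m
Total distance = 6.00 + 11.0 = 17.0 m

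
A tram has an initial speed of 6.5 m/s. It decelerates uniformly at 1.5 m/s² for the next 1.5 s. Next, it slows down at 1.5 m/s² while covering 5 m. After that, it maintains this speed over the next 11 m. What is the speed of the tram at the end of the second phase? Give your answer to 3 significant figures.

1.75 m/s

Phase 1 (decelerating): v₀ = 6.50 m/s, a = -1.5 m/s².
v = v₀ + at = 6.50 + (-1.5)(1.5) = 4.25 m/s
Δx = v₀t + ½at² = 6.50·1.5 + 0.5·-1.5·1.5² = 8.06 m

Phase 2 (decelerating): v₀ = 4.25 m/s, a = -1.5 m/s².
v² = v₀² + 2aΔx = 4.25² + 2·-1.5·5 = 3.06 → v = 1.75 m/s
t = (v − v₀)/a = (1.75 − 4.25)/-1.5 = 1.67 s
Speed at end of phase 2 = 1.75 m/s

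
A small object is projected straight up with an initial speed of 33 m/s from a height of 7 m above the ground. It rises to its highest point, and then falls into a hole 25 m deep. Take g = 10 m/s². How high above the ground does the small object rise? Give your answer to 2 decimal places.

Phase 1 (rising): v₀ = 33.0 m/s, a = -10 m/s².
v = v₀ + at → t = (0 − 33.0) / -10 = 3.30 s
v² = v₀² + 2aΔx → Δx = (0² − 33.0²)/(2·-10) = 54.5 m
Maximum height = 7 + 54.5 = 61.5 m

61.45 m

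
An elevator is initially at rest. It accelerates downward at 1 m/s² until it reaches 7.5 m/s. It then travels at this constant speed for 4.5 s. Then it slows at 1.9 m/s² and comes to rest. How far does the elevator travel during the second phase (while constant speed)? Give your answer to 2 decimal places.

33.75 m

Phase 1 (accelerating): v₀ = 0 m/s, a = 1 m/s².
v = v₀ + at → t = (7.5 − 0) / 1 = 7.50 s
v² = v₀² + 2aΔx → Δx = (7.5² − 0²)/(2·1) = 28.1 m

Phase 2 (constant speed): v₀ = 7.50 m/s, a = 0 m/s².
v = v₀ + at = 7.50 + (0)(4.5) = 7.50 m/s
Δx = v₀t + ½at² = 7.50·4.5 + 0.5·0·4.5² = 33.8 m
Distance in phase 2 = 33.8 m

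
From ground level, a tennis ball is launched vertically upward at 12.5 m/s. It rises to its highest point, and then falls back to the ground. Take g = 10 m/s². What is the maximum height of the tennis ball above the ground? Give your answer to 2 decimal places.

Phase 1 (rising): v₀ = 12.5 m/s, a = -10 m/s².
v = v₀ + at → t = (0 − 12.5) / -10 = 1.25 s
v² = v₀² + 2aΔx → Δx = (0² − 12.5²)/(2·-10) = 7.81 m
Maximum height = 7.81 m

7.81 m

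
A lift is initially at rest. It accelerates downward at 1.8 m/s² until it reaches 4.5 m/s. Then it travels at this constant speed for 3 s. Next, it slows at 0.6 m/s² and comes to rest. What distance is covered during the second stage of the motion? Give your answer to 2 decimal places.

Phase 1 (accelerating): v₀ = 0 m/s, a = 1.8 m/s².
v = v₀ + at → t = (4.5 − 0) / 1.8 = 2.50 s
v² = v₀² + 2aΔx → Δx = (4.5² − 0²)/(2·1.8) = 5.62 m

Phase 2 (constant speed): v₀ = 4.50 m/s, a = 0 m/s².
v = v₀ + at = 4.50 + (0)(3) = 4.50 m/s
Δx = v₀t + ½at² = 4.50·3 + 0.5·0·3² = 13.5 m
Distance in phase 2 = 13.5 m

13.50 m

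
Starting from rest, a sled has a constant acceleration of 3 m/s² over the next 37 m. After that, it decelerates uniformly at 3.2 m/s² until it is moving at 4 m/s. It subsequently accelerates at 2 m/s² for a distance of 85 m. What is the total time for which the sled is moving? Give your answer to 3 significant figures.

Phase 1 (accelerating): v₀ = 0 m/s, a = 3 m/s².
v² = v₀² + 2aΔx = 0² + 2·3·37 = 222 → v = 14.9 m/s
t = (v − v₀)/a = (14.9 − 0)/3 = 4.97 s

Phase 2 (decelerating): v₀ = 14.9 m/s, a = -3.2 m/s².
v = v₀ + at → t = (4 − 14.9) / -3.2 = 3.41 s
v² = v₀² + 2aΔx → Δx = (4² − 14.9²)/(2·-3.2) = 32.2 m

Phase 3 (accelerating): v₀ = 4.00 m/s, a = 2 m/s².
v² = v₀² + 2aΔx = 4.00² + 2·2·85 = 356 → v = 18.9 m/s
t = (v − v₀)/a = (18.9 − 4.00)/2 = 7.43 s
Total time = 4.97 + 3.41 + 7.43 = 15.8 s

15.8 s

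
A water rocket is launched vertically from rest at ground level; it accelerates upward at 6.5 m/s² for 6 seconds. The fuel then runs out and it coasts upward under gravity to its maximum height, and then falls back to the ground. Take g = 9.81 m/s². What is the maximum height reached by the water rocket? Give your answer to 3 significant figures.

195 m

Phase 1 (powered ascent): v₀ = 0 m/s, a = 6.5 m/s².
v = v₀ + at = 0 + (6.5)(6) = 39.0 m/s
Δx = v₀t + ½at² = 0·6 + 0.5·6.5·6² = 117 m

Phase 2 (coasting upward): v₀ = 39.0 m/s, a = -9.81 m/s².
v = v₀ + at → t = (0 − 39.0) / -9.81 = 3.98 s
v² = v₀² + 2aΔx → Δx = (0² − 39.0²)/(2·-9.81) = 77.5 m
Maximum height = 117 + 77.5 = 195 m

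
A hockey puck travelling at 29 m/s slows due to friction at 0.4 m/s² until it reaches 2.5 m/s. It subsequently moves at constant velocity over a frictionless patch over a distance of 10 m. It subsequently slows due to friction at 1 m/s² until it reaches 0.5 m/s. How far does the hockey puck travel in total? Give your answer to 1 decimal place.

Phase 1 (decelerating): v₀ = 29.0 m/s, a = -0.4 m/s².
v = v₀ + at → t = (2.5 − 29.0) / -0.4 = 66.2 s
v² = v₀² + 2aΔx → Δx = (2.5² − 29.0²)/(2·-0.4) = 1040 m

Phase 2 (constant speed): v₀ = 2.50 m/s, a = 0 m/s².
Constant speed: t = d/v = 10/2.50 = 4.00 s

Phase 3 (decelerating): v₀ = 2.50 m/s, a = -1 m/s².
v = v₀ + at → t = (0.5 − 2.50) / -1 = 2.00 s
v² = v₀² + 2aΔx → Δx = (0.5² − 2.50²)/(2·-1) = 3.00 m
Total distance = 1040 + 10.0 + 3.00 = 1060 m

1056.4 m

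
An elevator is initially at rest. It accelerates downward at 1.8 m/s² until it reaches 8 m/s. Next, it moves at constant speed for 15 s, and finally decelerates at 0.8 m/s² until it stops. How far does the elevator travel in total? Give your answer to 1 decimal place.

177.8 m

Phase 1 (accelerating): v₀ = 0 m/s, a = 1.8 m/s².
v = v₀ + at → t = (8 − 0) / 1.8 = 4.44 s
v² = v₀² + 2aΔx → Δx = (8² − 0²)/(2·1.8) = 17.8 m

Phase 2 (constant speed): v₀ = 8.00 m/s, a = 0 m/s².
v = v₀ + at = 8.00 + (0)(15) = 8.00 m/s
Δx = v₀t + ½at² = 8.00·15 + 0.5·0·15² = 120 m

Phase 3 (decelerating): v₀ = 8.00 m/s, a = -0.8 m/s².
v = v₀ + at → t = (0 − 8.00) / -0.8 = 10.0 s
v² = v₀² + 2aΔx → Δx = (0² − 8.00²)/(2·-0.8) = 40.0 m
Total distance = 17.8 + 120 + 40.0 = 178 m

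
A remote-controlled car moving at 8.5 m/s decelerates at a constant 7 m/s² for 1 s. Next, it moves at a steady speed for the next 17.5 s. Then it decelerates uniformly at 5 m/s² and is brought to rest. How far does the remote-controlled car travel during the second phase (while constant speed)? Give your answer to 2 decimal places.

26.25 m

Phase 1 (decelerating): v₀ = 8.50 m/s, a = -7 m/s².
v = v₀ + at = 8.50 + (-7)(1) = 1.50 m/s
Δx = v₀t + ½at² = 8.50·1 + 0.5·-7·1² = 5.00 m

Phase 2 (constant speed): v₀ = 1.50 m/s, a = 0 m/s².
v = v₀ + at = 1.50 + (0)(17.5) = 1.50 m/s
Δx = v₀t + ½at² = 1.50·17.5 + 0.5·0·17.5² = 26.2 m
Distance in phase 2 = 26.2 m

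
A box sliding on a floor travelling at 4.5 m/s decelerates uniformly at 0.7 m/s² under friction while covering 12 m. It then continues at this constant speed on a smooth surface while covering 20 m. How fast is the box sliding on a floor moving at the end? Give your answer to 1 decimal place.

Phase 1 (decelerating): v₀ = 4.50 m/s, a = -0.7 m/s².
v² = v₀² + 2aΔx = 4.50² + 2·-0.7·12 = 3.45 → v = 1.86 m/s
t = (v − v₀)/a = (1.86 − 4.50)/-0.7 = 3.78 s

Phase 2 (constant speed): v₀ = 1.86 m/s, a = 0 m/s².
Constant speed: t = d/v = 20/1.86 = 10.8 s
Final speed = 1.86 m/s

1.9 m/s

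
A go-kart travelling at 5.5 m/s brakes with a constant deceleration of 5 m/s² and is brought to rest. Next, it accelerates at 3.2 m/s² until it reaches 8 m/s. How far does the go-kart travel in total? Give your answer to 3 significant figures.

Phase 1 (decelerating): v₀ = 5.50 m/s, a = -5 m/s².
v = v₀ + at → t = (0 − 5.50) / -5 = 1.10 s
v² = v₀² + 2aΔx → Δx = (0² − 5.50²)/(2·-5) = 3.02 m

Phase 2 (accelerating): v₀ = 0 m/s, a = 3.2 m/s².
v = v₀ + at → t = (8 − 0) / 3.2 = 2.50 s
v² = v₀² + 2aΔx → Δx = (8² − 0²)/(2·3.2) = 10.0 m
Total distance = 3.02 + 10.0 = 13.0 m

13.0 m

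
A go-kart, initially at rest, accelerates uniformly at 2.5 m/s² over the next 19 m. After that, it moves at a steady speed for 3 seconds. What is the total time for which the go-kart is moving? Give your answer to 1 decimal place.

Phase 1 (accelerating): v₀ = 0 m/s, a = 2.5 m/s².
v² = v₀² + 2aΔx = 0² + 2·2.5·19 = 95.0 → v = 9.75 m/s
t = (v − v₀)/a = (9.75 − 0)/2.5 = 3.90 s

Phase 2 (constant speed): v₀ = 9.75 m/s, a = 0 m/s².
v = v₀ + at = 9.75 + (0)(3) = 9.75 m/s
Δx = v₀t + ½at² = 9.75·3 + 0.5·0·3² = 29.2 m
Total time = 3.90 + 3.00 = 6.90 s

6.9 s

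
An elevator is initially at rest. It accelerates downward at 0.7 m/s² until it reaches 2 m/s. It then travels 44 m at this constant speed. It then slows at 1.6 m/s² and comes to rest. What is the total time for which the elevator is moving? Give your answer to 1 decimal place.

Phase 1 (accelerating): v₀ = 0 m/s, a = 0.7 m/s².
v = v₀ + at → t = (2 − 0) / 0.7 = 2.86 s
v² = v₀² + 2aΔx → Δx = (2² − 0²)/(2·0.7) = 2.86 m

Phase 2 (constant speed): v₀ = 2.00 m/s, a = 0 m/s².
Constant speed: t = d/v = 44/2.00 = 22.0 s

Phase 3 (decelerating): v₀ = 2.00 m/s, a = -1.6 m/s².
v = v₀ + at → t = (0 − 2.00) / -1.6 = 1.25 s
v² = v₀² + 2aΔx → Δx = (0² − 2.00²)/(2·-1.6) = 1.25 m
Total time = 2.86 + 22.0 + 1.25 = 26.1 s

26.1 s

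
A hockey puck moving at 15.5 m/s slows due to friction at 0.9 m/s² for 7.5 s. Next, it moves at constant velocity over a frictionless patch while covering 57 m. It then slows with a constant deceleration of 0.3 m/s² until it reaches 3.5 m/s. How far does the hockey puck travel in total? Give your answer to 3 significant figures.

255 m

Phase 1 (decelerating): v₀ = 15.5 m/s, a = -0.9 m/s².
v = v₀ + at = 15.5 + (-0.9)(7.5) = 8.75 m/s
Δx = v₀t + ½at² = 15.5·7.5 + 0.5·-0.9·7.5² = 90.9 m

Phase 2 (constant speed): v₀ = 8.75 m/s, a = 0 m/s².
Constant speed: t = d/v = 57/8.75 = 6.51 s

Phase 3 (decelerating): v₀ = 8.75 m/s, a = -0.3 m/s².
v = v₀ + at → t = (3.5 − 8.75) / -0.3 = 17.5 s
v² = v₀² + 2aΔx → Δx = (3.5² − 8.75²)/(2·-0.3) = 107 m
Total distance = 90.9 + 57.0 + 107 = 255 m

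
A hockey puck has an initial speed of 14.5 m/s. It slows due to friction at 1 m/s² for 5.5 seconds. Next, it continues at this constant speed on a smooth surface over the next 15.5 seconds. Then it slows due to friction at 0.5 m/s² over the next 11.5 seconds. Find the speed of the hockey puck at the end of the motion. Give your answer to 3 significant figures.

3.25 m/s

Phase 1 (decelerating): v₀ = 14.5 m/s, a = -1 m/s².
v = v₀ + at = 14.5 + (-1)(5.5) = 9.00 m/s
Δx = v₀t + ½at² = 14.5·5.5 + 0.5·-1·5.5² = 64.6 m

Phase 2 (constant speed): v₀ = 9.00 m/s, a = 0 m/s².
v = v₀ + at = 9.00 + (0)(15.5) = 9.00 m/s
Δx = v₀t + ½at² = 9.00·15.5 + 0.5·0·15.5² = 140 m

Phase 3 (decelerating): v₀ = 9.00 m/s, a = -0.5 m/s².
v = v₀ + at = 9.00 + (-0.5)(11.5) = 3.25 m/s
Δx = v₀t + ½at² = 9.00·11.5 + 0.5·-0.5·11.5² = 70.4 m
Final speed = 3.25 m/s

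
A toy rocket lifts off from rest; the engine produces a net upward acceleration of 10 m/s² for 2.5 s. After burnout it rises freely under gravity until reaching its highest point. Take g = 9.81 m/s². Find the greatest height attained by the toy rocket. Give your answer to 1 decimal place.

63.1 m

Phase 1 (powered ascent): v₀ = 0 m/s, a = 10 m/s².
v = v₀ + at = 0 + (10)(2.5) = 25.0 m/s
Δx = v₀t + ½at² = 0·2.5 + 0.5·10·2.5² = 31.2 m

Phase 2 (coasting upward): v₀ = 25.0 m/s, a = -9.81 m/s².
v = v₀ + at → t = (0 − 25.0) / -9.81 = 2.55 s
v² = v₀² + 2aΔx → Δx = (0² − 25.0²)/(2·-9.81) = 31.9 m
Maximum height = 31.2 + 31.9 = 63.1 m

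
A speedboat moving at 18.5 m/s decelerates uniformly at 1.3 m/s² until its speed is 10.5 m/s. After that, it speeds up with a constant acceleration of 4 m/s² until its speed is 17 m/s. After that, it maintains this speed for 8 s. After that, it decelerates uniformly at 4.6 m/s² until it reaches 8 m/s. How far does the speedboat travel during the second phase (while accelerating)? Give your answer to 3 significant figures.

Phase 1 (decelerating): v₀ = 18.5 m/s, a = -1.3 m/s².
v = v₀ + at → t = (10.5 − 18.5) / -1.3 = 6.15 s
v² = v₀² + 2aΔx → Δx = (10.5² − 18.5²)/(2·-1.3) = 89.2 m

Phase 2 (accelerating): v₀ = 10.5 m/s, a = 4 m/s².
v = v₀ + at → t = (17 − 10.5) / 4 = 1.62 s
v² = v₀² + 2aΔx → Δx = (17² − 10.5²)/(2·4) = 22.3 m
Distance in phase 2 = 22.3 m

22.3 m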